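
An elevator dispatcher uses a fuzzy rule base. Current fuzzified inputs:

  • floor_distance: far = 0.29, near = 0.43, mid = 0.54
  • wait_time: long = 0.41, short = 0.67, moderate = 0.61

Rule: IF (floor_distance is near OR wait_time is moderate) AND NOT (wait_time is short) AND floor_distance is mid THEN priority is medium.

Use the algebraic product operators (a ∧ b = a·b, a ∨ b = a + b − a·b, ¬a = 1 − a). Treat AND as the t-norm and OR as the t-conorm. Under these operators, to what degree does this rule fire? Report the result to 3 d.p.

0.139

firing strength: (near=0.43 OR moderate=0.61) = 0.7777; AND[a·b] with ¬short=1−0.67=0.33, mid=0.54 → w = 0.1386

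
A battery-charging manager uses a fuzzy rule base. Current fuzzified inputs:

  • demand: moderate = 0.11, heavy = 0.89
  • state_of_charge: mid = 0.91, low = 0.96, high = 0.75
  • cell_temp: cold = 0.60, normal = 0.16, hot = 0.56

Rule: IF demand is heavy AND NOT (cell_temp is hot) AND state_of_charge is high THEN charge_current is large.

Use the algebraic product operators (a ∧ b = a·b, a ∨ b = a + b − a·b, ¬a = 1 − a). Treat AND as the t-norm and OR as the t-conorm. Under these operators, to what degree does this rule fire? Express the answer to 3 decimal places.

0.294

firing strength: heavy=0.89, ¬hot=1−0.56=0.44, high=0.75; AND[a·b] → w = 0.2937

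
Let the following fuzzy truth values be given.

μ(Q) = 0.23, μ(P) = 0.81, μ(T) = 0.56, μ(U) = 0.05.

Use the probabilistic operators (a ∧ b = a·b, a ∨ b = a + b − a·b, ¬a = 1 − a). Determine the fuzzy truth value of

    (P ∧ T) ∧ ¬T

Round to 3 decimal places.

0.200

P ∧ T = a·b on (0.8100, 0.5600) = 0.4536
¬T = 1 − 0.5600 = 0.4400
(P ∧ T) ∧ ¬T = a·b on (0.4536, 0.4400) = 0.1996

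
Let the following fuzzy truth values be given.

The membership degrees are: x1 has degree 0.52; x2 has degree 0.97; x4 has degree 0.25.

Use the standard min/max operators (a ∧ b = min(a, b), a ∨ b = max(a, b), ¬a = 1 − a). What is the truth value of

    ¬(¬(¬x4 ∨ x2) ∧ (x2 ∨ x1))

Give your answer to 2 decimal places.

¬x4 = 1 − 0.25 = 0.75
¬x4 ∨ x2 = max(a, b) on (0.75, 0.97) = 0.97
¬(¬x4 ∨ x2) = 1 − 0.97 = 0.03
x2 ∨ x1 = max(a, b) on (0.97, 0.52) = 0.97
¬(¬x4 ∨ x2) ∧ (x2 ∨ x1) = min(a, b) on (0.03, 0.97) = 0.03
¬(¬(¬x4 ∨ x2) ∧ (x2 ∨ x1)) = 1 − 0.03 = 0.97

0.97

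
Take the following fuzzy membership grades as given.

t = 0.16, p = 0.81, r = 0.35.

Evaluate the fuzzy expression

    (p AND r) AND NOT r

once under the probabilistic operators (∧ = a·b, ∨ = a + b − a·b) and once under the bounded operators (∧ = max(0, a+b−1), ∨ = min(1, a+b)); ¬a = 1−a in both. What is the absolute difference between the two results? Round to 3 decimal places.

Under probabilistic:
  p AND r = a·b on (0.8100, 0.3500) = 0.2835
  NOT r = 1 − 0.3500 = 0.6500
  (p AND r) AND NOT r = a·b on (0.2835, 0.6500) = 0.1843
  → value = 0.1843
Under bounded:
  p AND r = max(0, a+b−1) on (0.81, 0.35) = 0.16
  NOT r = 1 − 0.35 = 0.65
  (p AND r) AND NOT r = max(0, a+b−1) on (0.16, 0.65) = 0.00
  → value = 0.0000
|0.1843 − 0.0000| = 0.184

0.184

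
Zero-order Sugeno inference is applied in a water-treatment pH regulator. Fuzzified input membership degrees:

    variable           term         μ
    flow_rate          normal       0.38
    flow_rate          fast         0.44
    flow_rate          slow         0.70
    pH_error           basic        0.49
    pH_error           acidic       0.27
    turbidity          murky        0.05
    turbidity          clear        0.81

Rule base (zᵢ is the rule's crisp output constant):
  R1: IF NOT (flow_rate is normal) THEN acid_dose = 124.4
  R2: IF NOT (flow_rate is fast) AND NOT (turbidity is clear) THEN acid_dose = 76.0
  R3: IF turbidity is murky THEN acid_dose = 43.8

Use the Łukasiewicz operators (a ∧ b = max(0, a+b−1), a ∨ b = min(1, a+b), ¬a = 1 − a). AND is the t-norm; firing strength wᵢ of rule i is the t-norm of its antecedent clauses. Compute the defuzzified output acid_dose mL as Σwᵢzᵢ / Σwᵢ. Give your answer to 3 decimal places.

R1 (z=124.4): ¬normal=1−0.38=0.62 → w = 0.62
R2 (z=76.0): ¬fast=1−0.44=0.56, ¬clear=1−0.81=0.19; AND[max(0, a+b−1)] → w = 0.00
R3 (z=43.8): murky=0.05 → w = 0.05
Weighted average = (0.62·124.4 + 0.00·76.0 + 0.05·43.8) / (0.62 + 0.00 + 0.05)
  = 79.3180 / 0.6700 = 118.385

118.385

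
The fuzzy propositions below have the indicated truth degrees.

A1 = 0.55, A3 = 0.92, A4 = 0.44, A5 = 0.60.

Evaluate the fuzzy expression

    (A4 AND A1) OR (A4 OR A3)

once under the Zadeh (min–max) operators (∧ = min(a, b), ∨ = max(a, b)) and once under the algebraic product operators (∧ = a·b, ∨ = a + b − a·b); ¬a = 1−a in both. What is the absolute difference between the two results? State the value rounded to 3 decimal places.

Under Zadeh (min–max):
  A4 AND A1 = min(a, b) on (0.44, 0.55) = 0.44
  A4 OR A3 = max(a, b) on (0.44, 0.92) = 0.92
  (A4 AND A1) OR (A4 OR A3) = max(a, b) on (0.44, 0.92) = 0.92
  → value = 0.9200
Under algebraic product:
  A4 AND A1 = a·b on (0.4400, 0.5500) = 0.2420
  A4 OR A3 = a + b − a·b on (0.4400, 0.9200) = 0.9552
  (A4 AND A1) OR (A4 OR A3) = a + b − a·b on (0.2420, 0.9552) = 0.9660
  → value = 0.9660
|0.9200 − 0.9660| = 0.046

0.046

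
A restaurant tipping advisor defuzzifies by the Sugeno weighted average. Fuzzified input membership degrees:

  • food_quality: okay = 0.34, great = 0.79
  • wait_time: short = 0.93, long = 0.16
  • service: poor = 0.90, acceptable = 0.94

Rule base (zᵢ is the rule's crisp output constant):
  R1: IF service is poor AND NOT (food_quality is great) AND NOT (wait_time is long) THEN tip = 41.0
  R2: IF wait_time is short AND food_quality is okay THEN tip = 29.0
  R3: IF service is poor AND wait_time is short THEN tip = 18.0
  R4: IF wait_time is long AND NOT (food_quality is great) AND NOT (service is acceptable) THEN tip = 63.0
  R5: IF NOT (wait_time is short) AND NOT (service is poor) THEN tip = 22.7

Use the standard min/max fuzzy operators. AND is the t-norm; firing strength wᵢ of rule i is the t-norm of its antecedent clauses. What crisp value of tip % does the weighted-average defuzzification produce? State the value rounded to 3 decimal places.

25.341

R1 (z=41.0): poor=0.90, ¬great=1−0.79=0.21, ¬long=1−0.16=0.84; AND[min(a, b)] → w = 0.21
R2 (z=29.0): short=0.93, okay=0.34; AND[min(a, b)] → w = 0.34
R3 (z=18.0): poor=0.90, short=0.93; AND[min(a, b)] → w = 0.90
R4 (z=63.0): long=0.16, ¬great=1−0.79=0.21, ¬acceptable=1−0.94=0.06; AND[min(a, b)] → w = 0.06
R5 (z=22.7): ¬short=1−0.93=0.07, ¬poor=1−0.90=0.10; AND[min(a, b)] → w = 0.07
Weighted average = (0.21·41.0 + 0.34·29.0 + 0.90·18.0 + 0.06·63.0 + 0.07·22.7) / (0.21 + 0.34 + 0.90 + 0.06 + 0.07)
  = 40.0390 / 1.5800 = 25.341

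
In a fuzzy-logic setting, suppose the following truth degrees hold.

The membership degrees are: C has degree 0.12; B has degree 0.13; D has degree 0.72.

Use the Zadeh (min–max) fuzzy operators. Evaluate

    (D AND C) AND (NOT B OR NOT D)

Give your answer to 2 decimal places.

0.12

D AND C = min(a, b) on (0.72, 0.12) = 0.12
NOT B = 1 − 0.13 = 0.87
NOT D = 1 − 0.72 = 0.28
NOT B OR NOT D = max(a, b) on (0.87, 0.28) = 0.87
(D AND C) AND (NOT B OR NOT D) = min(a, b) on (0.12, 0.87) = 0.12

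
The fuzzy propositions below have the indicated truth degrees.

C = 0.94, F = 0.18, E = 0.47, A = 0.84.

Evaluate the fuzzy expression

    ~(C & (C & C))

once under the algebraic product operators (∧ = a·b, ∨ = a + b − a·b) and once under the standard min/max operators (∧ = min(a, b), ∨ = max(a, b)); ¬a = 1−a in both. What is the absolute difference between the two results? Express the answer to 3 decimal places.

0.109

Under algebraic product:
  C & C = a·b on (0.9400, 0.9400) = 0.8836
  C & (C & C) = a·b on (0.9400, 0.8836) = 0.8306
  ~(C & (C & C)) = 1 − 0.8306 = 0.1694
  → value = 0.1694
Under standard min/max:
  C & C = min(a, b) on (0.94, 0.94) = 0.94
  C & (C & C) = min(a, b) on (0.94, 0.94) = 0.94
  ~(C & (C & C)) = 1 − 0.94 = 0.06
  → value = 0.0600
|0.1694 − 0.0600| = 0.109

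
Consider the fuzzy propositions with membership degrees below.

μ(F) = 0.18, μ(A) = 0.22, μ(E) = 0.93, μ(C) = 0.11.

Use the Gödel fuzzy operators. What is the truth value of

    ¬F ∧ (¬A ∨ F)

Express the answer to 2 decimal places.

0.78

¬F = 1 − 0.18 = 0.82
¬A = 1 − 0.22 = 0.78
¬A ∨ F = max(a, b) on (0.78, 0.18) = 0.78
¬F ∧ (¬A ∨ F) = min(a, b) on (0.82, 0.78) = 0.78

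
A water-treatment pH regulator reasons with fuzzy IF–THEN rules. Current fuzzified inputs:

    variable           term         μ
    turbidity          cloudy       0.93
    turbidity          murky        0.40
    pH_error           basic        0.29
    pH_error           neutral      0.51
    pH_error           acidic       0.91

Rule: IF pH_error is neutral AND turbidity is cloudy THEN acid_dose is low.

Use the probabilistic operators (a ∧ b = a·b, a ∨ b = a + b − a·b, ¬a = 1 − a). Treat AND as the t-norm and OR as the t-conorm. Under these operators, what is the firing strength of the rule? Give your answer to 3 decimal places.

0.474

firing strength: neutral=0.51, cloudy=0.93; AND[a·b] → w = 0.4743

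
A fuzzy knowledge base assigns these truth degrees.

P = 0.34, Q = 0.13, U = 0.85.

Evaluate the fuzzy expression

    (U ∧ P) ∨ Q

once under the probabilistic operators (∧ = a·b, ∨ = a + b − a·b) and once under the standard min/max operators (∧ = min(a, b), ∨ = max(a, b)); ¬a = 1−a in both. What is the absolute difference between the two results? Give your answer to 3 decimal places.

Under probabilistic:
  U ∧ P = a·b on (0.8500, 0.3400) = 0.2890
  (U ∧ P) ∨ Q = a + b − a·b on (0.2890, 0.1300) = 0.3814
  → value = 0.3814
Under standard min/max:
  U ∧ P = min(a, b) on (0.85, 0.34) = 0.34
  (U ∧ P) ∨ Q = max(a, b) on (0.34, 0.13) = 0.34
  → value = 0.3400
|0.3814 − 0.3400| = 0.041

0.041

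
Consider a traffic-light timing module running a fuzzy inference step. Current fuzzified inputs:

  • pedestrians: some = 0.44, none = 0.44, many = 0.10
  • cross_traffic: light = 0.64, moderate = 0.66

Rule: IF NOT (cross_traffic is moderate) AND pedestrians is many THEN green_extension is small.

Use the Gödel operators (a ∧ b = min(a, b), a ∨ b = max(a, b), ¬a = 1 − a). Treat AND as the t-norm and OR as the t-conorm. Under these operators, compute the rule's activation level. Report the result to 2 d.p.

0.10

firing strength: ¬moderate=1−0.66=0.34, many=0.10; AND[min(a, b)] → w = 0.10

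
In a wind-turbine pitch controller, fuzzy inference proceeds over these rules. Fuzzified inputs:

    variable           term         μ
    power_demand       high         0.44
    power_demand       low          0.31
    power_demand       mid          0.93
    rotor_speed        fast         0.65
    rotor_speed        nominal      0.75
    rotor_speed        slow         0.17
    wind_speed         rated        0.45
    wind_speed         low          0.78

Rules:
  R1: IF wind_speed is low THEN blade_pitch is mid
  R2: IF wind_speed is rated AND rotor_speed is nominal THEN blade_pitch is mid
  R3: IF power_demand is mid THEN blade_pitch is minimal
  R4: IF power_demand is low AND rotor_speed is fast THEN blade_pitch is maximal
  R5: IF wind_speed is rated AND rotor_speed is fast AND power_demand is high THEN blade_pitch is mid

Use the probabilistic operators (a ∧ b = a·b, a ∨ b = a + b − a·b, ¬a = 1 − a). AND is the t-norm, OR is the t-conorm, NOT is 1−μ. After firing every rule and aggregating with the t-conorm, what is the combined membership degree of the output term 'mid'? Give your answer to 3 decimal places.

R1: low=0.78 → w = 0.7800
R2: rated=0.45, nominal=0.75; AND[a·b] → w = 0.3375
R3: mid=0.93 → w = 0.9300
R4: low=0.31, fast=0.65; AND[a·b] → w = 0.2015
R5: rated=0.45, fast=0.65, high=0.44; AND[a·b] → w = 0.1287
Rules with consequent 'mid': {R1, R2, R5} → strengths 0.7800, 0.3375, 0.1287
Aggregate via t-conorm [a + b − a·b]: 0.8730

0.873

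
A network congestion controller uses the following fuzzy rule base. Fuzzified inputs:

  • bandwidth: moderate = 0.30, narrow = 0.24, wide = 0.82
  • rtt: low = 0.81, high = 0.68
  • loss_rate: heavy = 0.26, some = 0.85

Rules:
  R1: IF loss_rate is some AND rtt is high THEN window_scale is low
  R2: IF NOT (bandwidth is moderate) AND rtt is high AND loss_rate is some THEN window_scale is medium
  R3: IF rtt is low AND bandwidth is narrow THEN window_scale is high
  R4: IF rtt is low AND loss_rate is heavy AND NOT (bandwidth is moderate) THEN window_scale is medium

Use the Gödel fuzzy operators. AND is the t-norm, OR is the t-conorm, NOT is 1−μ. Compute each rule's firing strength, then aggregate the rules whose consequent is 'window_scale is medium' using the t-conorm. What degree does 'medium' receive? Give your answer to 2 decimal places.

R1: some=0.85, high=0.68; AND[min(a, b)] → w = 0.68
R2: ¬moderate=1−0.30=0.70, high=0.68, some=0.85; AND[min(a, b)] → w = 0.68
R3: low=0.81, narrow=0.24; AND[min(a, b)] → w = 0.24
R4: low=0.81, heavy=0.26, ¬moderate=1−0.30=0.70; AND[min(a, b)] → w = 0.26
Rules with consequent 'medium': {R2, R4} → strengths 0.68, 0.26
Aggregate via t-conorm [max(a, b)]: 0.68

0.68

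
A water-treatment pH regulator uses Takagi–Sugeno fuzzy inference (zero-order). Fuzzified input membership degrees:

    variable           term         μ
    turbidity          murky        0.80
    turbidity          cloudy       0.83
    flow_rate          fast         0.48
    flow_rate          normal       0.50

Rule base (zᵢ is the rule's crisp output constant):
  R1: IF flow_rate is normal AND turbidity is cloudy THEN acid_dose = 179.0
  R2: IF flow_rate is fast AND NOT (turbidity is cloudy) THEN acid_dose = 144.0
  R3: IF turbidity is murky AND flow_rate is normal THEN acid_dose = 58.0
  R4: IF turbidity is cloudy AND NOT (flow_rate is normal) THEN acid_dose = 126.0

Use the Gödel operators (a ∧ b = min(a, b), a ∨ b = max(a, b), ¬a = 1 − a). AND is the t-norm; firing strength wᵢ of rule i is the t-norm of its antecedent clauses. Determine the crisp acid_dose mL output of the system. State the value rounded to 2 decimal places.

R1 (z=179.0): normal=0.50, cloudy=0.83; AND[min(a, b)] → w = 0.50
R2 (z=144.0): fast=0.48, ¬cloudy=1−0.83=0.17; AND[min(a, b)] → w = 0.17
R3 (z=58.0): murky=0.80, normal=0.50; AND[min(a, b)] → w = 0.50
R4 (z=126.0): cloudy=0.83, ¬normal=1−0.50=0.50; AND[min(a, b)] → w = 0.50
Weighted average = (0.50·179.0 + 0.17·144.0 + 0.50·58.0 + 0.50·126.0) / (0.50 + 0.17 + 0.50 + 0.50)
  = 205.9800 / 1.6700 = 123.34

123.34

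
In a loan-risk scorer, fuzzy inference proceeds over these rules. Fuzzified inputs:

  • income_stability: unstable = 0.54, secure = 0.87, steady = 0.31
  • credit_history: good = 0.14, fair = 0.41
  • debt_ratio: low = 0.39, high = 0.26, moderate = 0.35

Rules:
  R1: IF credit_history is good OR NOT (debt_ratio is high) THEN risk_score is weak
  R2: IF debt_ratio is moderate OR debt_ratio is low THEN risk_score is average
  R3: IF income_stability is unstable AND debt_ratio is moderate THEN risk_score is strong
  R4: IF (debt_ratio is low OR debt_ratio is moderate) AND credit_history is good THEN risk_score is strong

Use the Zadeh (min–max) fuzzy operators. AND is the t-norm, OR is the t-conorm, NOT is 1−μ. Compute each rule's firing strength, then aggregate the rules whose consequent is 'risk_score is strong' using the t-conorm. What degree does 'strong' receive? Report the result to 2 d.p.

0.35

R1: good=0.14, ¬high=1−0.26=0.74; OR[max(a, b)] → w = 0.74
R2: moderate=0.35, low=0.39; OR[max(a, b)] → w = 0.39
R3: unstable=0.54, moderate=0.35; AND[min(a, b)] → w = 0.35
R4: (low=0.39 OR moderate=0.35) = 0.39; AND[min(a, b)] with good=0.14 → w = 0.14
Rules with consequent 'strong': {R3, R4} → strengths 0.35, 0.14
Aggregate via t-conorm [max(a, b)]: 0.35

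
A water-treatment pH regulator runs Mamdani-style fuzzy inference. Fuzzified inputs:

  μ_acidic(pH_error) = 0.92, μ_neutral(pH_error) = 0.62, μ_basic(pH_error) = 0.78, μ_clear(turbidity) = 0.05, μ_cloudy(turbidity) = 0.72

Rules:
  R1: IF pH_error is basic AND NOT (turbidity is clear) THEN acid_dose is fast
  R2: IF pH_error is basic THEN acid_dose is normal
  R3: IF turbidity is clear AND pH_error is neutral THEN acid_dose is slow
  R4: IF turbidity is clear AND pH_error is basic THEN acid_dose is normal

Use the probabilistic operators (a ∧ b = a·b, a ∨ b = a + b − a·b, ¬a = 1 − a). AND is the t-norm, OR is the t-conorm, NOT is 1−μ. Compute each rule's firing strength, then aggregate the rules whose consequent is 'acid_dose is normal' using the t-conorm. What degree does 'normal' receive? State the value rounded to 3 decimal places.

0.789

R1: basic=0.78, ¬clear=1−0.05=0.95; AND[a·b] → w = 0.7410
R2: basic=0.78 → w = 0.7800
R3: clear=0.05, neutral=0.62; AND[a·b] → w = 0.0310
R4: clear=0.05, basic=0.78; AND[a·b] → w = 0.0390
Rules with consequent 'normal': {R2, R4} → strengths 0.7800, 0.0390
Aggregate via t-conorm [a + b − a·b]: 0.7886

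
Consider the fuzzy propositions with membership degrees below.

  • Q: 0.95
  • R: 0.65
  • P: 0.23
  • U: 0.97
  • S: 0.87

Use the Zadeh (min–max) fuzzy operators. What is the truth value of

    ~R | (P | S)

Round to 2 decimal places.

0.87

~R = 1 − 0.65 = 0.35
P | S = max(a, b) on (0.23, 0.87) = 0.87
~R | (P | S) = max(a, b) on (0.35, 0.87) = 0.87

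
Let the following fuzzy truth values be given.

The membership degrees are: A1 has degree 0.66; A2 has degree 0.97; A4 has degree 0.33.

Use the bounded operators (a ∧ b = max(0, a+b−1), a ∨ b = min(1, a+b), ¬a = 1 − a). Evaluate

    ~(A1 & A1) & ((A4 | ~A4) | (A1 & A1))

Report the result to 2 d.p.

A1 & A1 = max(0, a+b−1) on (0.66, 0.66) = 0.32
~(A1 & A1) = 1 − 0.32 = 0.68
~A4 = 1 − 0.33 = 0.67
A4 | ~A4 = min(1, a+b) on (0.33, 0.67) = 1.00
A1 & A1 = max(0, a+b−1) on (0.66, 0.66) = 0.32
(A4 | ~A4) | (A1 & A1) = min(1, a+b) on (1.00, 0.32) = 1.00
~(A1 & A1) & ((A4 | ~A4) | (A1 & A1)) = max(0, a+b−1) on (0.68, 1.00) = 0.68

0.68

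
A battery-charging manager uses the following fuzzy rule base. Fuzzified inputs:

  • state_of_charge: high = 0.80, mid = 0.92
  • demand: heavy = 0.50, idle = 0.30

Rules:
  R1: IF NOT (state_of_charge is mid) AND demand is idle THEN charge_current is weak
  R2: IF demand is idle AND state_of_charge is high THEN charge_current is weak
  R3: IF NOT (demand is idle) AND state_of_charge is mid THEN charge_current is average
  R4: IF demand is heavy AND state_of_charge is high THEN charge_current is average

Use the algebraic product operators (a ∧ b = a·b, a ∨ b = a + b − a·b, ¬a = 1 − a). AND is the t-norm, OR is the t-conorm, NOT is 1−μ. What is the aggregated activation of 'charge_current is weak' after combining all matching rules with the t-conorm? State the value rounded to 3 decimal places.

0.258

R1: ¬mid=1−0.92=0.08, idle=0.30; AND[a·b] → w = 0.0240
R2: idle=0.30, high=0.80; AND[a·b] → w = 0.2400
R3: ¬idle=1−0.30=0.70, mid=0.92; AND[a·b] → w = 0.6440
R4: heavy=0.50, high=0.80; AND[a·b] → w = 0.4000
Rules with consequent 'weak': {R1, R2} → strengths 0.0240, 0.2400
Aggregate via t-conorm [a + b − a·b]: 0.2582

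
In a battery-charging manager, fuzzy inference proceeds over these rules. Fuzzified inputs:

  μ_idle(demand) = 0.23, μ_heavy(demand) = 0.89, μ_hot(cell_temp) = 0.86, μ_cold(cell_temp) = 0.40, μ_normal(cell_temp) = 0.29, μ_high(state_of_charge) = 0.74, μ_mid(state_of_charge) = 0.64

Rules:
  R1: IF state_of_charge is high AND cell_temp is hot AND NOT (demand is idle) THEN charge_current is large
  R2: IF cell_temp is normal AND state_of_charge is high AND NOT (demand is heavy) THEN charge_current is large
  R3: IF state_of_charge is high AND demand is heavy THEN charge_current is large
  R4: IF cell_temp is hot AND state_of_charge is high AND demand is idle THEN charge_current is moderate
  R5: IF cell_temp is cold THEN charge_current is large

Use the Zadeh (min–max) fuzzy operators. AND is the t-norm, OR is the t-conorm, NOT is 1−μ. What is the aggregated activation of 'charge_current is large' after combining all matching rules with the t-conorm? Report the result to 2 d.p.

0.74

R1: high=0.74, hot=0.86, ¬idle=1−0.23=0.77; AND[min(a, b)] → w = 0.74
R2: normal=0.29, high=0.74, ¬heavy=1−0.89=0.11; AND[min(a, b)] → w = 0.11
R3: high=0.74, heavy=0.89; AND[min(a, b)] → w = 0.74
R4: hot=0.86, high=0.74, idle=0.23; AND[min(a, b)] → w = 0.23
R5: cold=0.40 → w = 0.40
Rules with consequent 'large': {R1, R2, R3, R5} → strengths 0.74, 0.11, 0.74, 0.40
Aggregate via t-conorm [max(a, b)]: 0.74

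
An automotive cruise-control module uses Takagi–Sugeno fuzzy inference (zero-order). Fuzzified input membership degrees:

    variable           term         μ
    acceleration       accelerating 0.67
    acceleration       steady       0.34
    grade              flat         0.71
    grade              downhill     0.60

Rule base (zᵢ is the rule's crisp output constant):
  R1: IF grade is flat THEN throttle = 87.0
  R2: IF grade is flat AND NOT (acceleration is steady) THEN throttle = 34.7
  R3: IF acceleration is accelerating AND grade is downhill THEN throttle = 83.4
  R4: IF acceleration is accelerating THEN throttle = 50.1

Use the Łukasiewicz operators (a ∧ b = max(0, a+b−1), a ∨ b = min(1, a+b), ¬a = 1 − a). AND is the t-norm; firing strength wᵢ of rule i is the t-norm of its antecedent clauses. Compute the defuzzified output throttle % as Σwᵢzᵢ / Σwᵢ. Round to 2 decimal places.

R1 (z=87.0): flat=0.71 → w = 0.71
R2 (z=34.7): flat=0.71, ¬steady=1−0.34=0.66; AND[max(0, a+b−1)] → w = 0.37
R3 (z=83.4): accelerating=0.67, downhill=0.60; AND[max(0, a+b−1)] → w = 0.27
R4 (z=50.1): accelerating=0.67 → w = 0.67
Weighted average = (0.71·87.0 + 0.37·34.7 + 0.27·83.4 + 0.67·50.1) / (0.71 + 0.37 + 0.27 + 0.67)
  = 130.6940 / 2.0200 = 64.70

64.70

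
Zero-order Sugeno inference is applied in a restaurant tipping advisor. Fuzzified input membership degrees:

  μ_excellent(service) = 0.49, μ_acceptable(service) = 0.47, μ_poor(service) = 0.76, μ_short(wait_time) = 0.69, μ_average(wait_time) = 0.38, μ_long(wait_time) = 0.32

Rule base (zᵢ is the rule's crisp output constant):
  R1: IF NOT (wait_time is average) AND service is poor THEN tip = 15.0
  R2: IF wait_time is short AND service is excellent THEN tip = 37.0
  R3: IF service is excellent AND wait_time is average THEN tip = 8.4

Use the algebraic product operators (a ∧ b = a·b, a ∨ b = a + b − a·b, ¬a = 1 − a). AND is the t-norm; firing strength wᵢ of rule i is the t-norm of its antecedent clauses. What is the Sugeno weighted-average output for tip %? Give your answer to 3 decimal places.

21.237

R1 (z=15.0): ¬average=1−0.38=0.62, poor=0.76; AND[a·b] → w = 0.4712
R2 (z=37.0): short=0.69, excellent=0.49; AND[a·b] → w = 0.3381
R3 (z=8.4): excellent=0.49, average=0.38; AND[a·b] → w = 0.1862
Weighted average = (0.4712·15.0 + 0.3381·37.0 + 0.1862·8.4) / (0.4712 + 0.3381 + 0.1862)
  = 21.1418 / 0.9955 = 21.237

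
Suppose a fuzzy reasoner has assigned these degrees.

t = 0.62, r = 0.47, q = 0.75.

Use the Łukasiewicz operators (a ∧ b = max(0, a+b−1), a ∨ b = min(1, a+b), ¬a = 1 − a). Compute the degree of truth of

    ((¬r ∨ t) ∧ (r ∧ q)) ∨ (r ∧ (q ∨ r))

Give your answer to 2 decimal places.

¬r = 1 − 0.47 = 0.53
¬r ∨ t = min(1, a+b) on (0.53, 0.62) = 1.00
r ∧ q = max(0, a+b−1) on (0.47, 0.75) = 0.22
(¬r ∨ t) ∧ (r ∧ q) = max(0, a+b−1) on (1.00, 0.22) = 0.22
q ∨ r = min(1, a+b) on (0.75, 0.47) = 1.00
r ∧ (q ∨ r) = max(0, a+b−1) on (0.47, 1.00) = 0.47
((¬r ∨ t) ∧ (r ∧ q)) ∨ (r ∧ (q ∨ r)) = min(1, a+b) on (0.22, 0.47) = 0.69

0.69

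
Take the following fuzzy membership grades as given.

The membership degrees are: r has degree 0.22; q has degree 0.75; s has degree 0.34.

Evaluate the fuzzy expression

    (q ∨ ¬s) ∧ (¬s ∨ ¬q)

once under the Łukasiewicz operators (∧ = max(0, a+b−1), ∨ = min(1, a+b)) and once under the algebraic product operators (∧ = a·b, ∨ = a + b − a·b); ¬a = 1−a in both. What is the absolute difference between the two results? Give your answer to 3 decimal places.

0.228

Under Łukasiewicz:
  ¬s = 1 − 0.34 = 0.66
  q ∨ ¬s = min(1, a+b) on (0.75, 0.66) = 1.00
  ¬s = 1 − 0.34 = 0.66
  ¬q = 1 − 0.75 = 0.25
  ¬s ∨ ¬q = min(1, a+b) on (0.66, 0.25) = 0.91
  (q ∨ ¬s) ∧ (¬s ∨ ¬q) = max(0, a+b−1) on (1.00, 0.91) = 0.91
  → value = 0.9100
Under algebraic product:
  ¬s = 1 − 0.3400 = 0.6600
  q ∨ ¬s = a + b − a·b on (0.7500, 0.6600) = 0.9150
  ¬s = 1 − 0.3400 = 0.6600
  ¬q = 1 − 0.7500 = 0.2500
  ¬s ∨ ¬q = a + b − a·b on (0.6600, 0.2500) = 0.7450
  (q ∨ ¬s) ∧ (¬s ∨ ¬q) = a·b on (0.9150, 0.7450) = 0.6817
  → value = 0.6817
|0.9100 − 0.6817| = 0.228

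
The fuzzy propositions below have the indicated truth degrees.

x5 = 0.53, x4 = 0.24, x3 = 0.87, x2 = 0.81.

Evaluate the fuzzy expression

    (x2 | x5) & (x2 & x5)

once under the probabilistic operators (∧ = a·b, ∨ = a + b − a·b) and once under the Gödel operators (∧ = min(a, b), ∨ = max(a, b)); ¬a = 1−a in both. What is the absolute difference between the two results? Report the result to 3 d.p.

Under probabilistic:
  x2 | x5 = a + b − a·b on (0.8100, 0.5300) = 0.9107
  x2 & x5 = a·b on (0.8100, 0.5300) = 0.4293
  (x2 | x5) & (x2 & x5) = a·b on (0.9107, 0.4293) = 0.3910
  → value = 0.3910
Under Gödel:
  x2 | x5 = max(a, b) on (0.81, 0.53) = 0.81
  x2 & x5 = min(a, b) on (0.81, 0.53) = 0.53
  (x2 | x5) & (x2 & x5) = min(a, b) on (0.81, 0.53) = 0.53
  → value = 0.5300
|0.3910 − 0.5300| = 0.139

0.139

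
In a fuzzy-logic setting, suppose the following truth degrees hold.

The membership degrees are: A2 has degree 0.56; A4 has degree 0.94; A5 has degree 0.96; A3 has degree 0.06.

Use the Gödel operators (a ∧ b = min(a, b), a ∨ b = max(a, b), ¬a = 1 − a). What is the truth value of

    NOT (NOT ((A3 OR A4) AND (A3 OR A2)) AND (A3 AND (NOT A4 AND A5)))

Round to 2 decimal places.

0.94

A3 OR A4 = max(a, b) on (0.06, 0.94) = 0.94
A3 OR A2 = max(a, b) on (0.06, 0.56) = 0.56
(A3 OR A4) AND (A3 OR A2) = min(a, b) on (0.94, 0.56) = 0.56
NOT ((A3 OR A4) AND (A3 OR A2)) = 1 − 0.56 = 0.44
NOT A4 = 1 − 0.94 = 0.06
NOT A4 AND A5 = min(a, b) on (0.06, 0.96) = 0.06
A3 AND (NOT A4 AND A5) = min(a, b) on (0.06, 0.06) = 0.06
NOT ((A3 OR A4) AND (A3 OR A2)) AND (A3 AND (NOT A4 AND A5)) = min(a, b) on (0.44, 0.06) = 0.06
NOT (NOT ((A3 OR A4) AND (A3 OR A2)) AND (A3 AND (NOT A4 AND A5))) = 1 − 0.06 = 0.94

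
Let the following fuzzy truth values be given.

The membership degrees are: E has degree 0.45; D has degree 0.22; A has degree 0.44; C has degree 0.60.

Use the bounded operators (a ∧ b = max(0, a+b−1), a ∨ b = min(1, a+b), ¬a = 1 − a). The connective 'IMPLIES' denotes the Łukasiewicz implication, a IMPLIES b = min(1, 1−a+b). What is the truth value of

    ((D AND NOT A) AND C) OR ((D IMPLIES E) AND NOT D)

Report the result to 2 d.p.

NOT A = 1 − 0.44 = 0.56
D AND NOT A = max(0, a+b−1) on (0.22, 0.56) = 0.00
(D AND NOT A) AND C = max(0, a+b−1) on (0.00, 0.60) = 0.00
D IMPLIES E  [Łukasiewicz: min(1, 1−a+b)] with a=0.22, b=0.45 → 1.00
NOT D = 1 − 0.22 = 0.78
(D IMPLIES E) AND NOT D = max(0, a+b−1) on (1.00, 0.78) = 0.78
((D AND NOT A) AND C) OR ((D IMPLIES E) AND NOT D) = min(1, a+b) on (0.00, 0.78) = 0.78

0.78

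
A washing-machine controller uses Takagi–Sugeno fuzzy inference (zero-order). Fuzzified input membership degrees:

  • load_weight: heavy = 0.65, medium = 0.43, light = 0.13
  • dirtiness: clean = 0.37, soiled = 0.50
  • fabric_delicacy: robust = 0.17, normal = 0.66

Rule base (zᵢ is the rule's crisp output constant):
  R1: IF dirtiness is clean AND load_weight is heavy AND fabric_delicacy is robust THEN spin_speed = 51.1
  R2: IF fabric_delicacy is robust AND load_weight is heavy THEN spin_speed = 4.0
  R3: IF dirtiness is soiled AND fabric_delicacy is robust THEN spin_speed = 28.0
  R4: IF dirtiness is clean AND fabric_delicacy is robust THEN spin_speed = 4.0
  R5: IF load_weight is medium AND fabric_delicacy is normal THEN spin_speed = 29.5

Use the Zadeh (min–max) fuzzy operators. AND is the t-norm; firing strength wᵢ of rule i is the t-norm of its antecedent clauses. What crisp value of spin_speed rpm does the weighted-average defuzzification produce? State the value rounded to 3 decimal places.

24.768

R1 (z=51.1): clean=0.37, heavy=0.65, robust=0.17; AND[min(a, b)] → w = 0.17
R2 (z=4.0): robust=0.17, heavy=0.65; AND[min(a, b)] → w = 0.17
R3 (z=28.0): soiled=0.50, robust=0.17; AND[min(a, b)] → w = 0.17
R4 (z=4.0): clean=0.37, robust=0.17; AND[min(a, b)] → w = 0.17
R5 (z=29.5): medium=0.43, normal=0.66; AND[min(a, b)] → w = 0.43
Weighted average = (0.17·51.1 + 0.17·4.0 + 0.17·28.0 + 0.17·4.0 + 0.43·29.5) / (0.17 + 0.17 + 0.17 + 0.17 + 0.43)
  = 27.4920 / 1.1100 = 24.768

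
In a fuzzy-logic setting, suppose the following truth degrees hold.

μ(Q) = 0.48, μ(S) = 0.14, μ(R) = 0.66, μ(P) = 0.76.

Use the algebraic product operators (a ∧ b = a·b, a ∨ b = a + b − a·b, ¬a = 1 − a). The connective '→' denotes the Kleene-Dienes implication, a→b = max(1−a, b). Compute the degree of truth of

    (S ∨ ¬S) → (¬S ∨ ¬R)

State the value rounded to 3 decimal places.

¬S = 1 − 0.1400 = 0.8600
S ∨ ¬S = a + b − a·b on (0.1400, 0.8600) = 0.8796
¬S = 1 − 0.1400 = 0.8600
¬R = 1 − 0.6600 = 0.3400
¬S ∨ ¬R = a + b − a·b on (0.8600, 0.3400) = 0.9076
(S ∨ ¬S) → (¬S ∨ ¬R)  [Kleene-Dienes: max(1−a, b)] with a=0.8796, b=0.9076 → 0.9076

0.908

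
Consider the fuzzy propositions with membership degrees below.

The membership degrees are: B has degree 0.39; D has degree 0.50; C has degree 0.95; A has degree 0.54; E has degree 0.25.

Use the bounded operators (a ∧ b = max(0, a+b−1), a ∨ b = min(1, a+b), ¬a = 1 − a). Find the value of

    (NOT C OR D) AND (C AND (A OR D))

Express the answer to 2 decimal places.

0.50

NOT C = 1 − 0.95 = 0.05
NOT C OR D = min(1, a+b) on (0.05, 0.50) = 0.55
A OR D = min(1, a+b) on (0.54, 0.50) = 1.00
C AND (A OR D) = max(0, a+b−1) on (0.95, 1.00) = 0.95
(NOT C OR D) AND (C AND (A OR D)) = max(0, a+b−1) on (0.55, 0.95) = 0.50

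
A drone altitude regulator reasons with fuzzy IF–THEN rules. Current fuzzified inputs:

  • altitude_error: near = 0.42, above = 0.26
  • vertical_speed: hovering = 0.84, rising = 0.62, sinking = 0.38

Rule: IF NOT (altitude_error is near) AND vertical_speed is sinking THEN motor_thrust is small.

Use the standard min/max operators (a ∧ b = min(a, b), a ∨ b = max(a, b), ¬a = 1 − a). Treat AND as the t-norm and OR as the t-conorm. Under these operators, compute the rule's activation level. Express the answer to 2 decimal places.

firing strength: ¬near=1−0.42=0.58, sinking=0.38; AND[min(a, b)] → w = 0.38

0.38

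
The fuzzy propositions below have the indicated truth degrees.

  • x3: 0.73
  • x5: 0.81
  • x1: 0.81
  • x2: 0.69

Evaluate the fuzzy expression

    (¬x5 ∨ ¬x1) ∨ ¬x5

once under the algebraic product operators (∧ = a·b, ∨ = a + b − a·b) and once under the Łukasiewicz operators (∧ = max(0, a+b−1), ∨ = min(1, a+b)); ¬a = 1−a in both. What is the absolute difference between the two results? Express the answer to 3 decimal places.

Under algebraic product:
  ¬x5 = 1 − 0.8100 = 0.1900
  ¬x1 = 1 − 0.8100 = 0.1900
  ¬x5 ∨ ¬x1 = a + b − a·b on (0.1900, 0.1900) = 0.3439
  ¬x5 = 1 − 0.8100 = 0.1900
  (¬x5 ∨ ¬x1) ∨ ¬x5 = a + b − a·b on (0.3439, 0.1900) = 0.4686
  → value = 0.4686
Under Łukasiewicz:
  ¬x5 = 1 − 0.81 = 0.19
  ¬x1 = 1 − 0.81 = 0.19
  ¬x5 ∨ ¬x1 = min(1, a+b) on (0.19, 0.19) = 0.38
  ¬x5 = 1 − 0.81 = 0.19
  (¬x5 ∨ ¬x1) ∨ ¬x5 = min(1, a+b) on (0.38, 0.19) = 0.57
  → value = 0.5700
|0.4686 − 0.5700| = 0.101

0.101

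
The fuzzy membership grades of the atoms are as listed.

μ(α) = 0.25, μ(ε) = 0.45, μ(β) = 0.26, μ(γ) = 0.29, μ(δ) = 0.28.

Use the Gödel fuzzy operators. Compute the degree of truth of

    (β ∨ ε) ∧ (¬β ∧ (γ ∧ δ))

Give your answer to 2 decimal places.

β ∨ ε = max(a, b) on (0.26, 0.45) = 0.45
¬β = 1 − 0.26 = 0.74
γ ∧ δ = min(a, b) on (0.29, 0.28) = 0.28
¬β ∧ (γ ∧ δ) = min(a, b) on (0.74, 0.28) = 0.28
(β ∨ ε) ∧ (¬β ∧ (γ ∧ δ)) = min(a, b) on (0.45, 0.28) = 0.28

0.28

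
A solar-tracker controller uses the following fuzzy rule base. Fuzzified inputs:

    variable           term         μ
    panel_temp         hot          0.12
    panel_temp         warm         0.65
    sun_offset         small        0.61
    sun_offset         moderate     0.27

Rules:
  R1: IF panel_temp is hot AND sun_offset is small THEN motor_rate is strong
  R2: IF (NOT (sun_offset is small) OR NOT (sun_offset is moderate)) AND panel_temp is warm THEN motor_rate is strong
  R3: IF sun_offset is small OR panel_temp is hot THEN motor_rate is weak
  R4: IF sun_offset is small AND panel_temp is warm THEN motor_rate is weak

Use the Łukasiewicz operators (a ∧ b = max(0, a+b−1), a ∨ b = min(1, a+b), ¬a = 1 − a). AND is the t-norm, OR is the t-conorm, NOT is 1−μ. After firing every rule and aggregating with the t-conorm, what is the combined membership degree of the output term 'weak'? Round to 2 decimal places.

R1: hot=0.12, small=0.61; AND[max(0, a+b−1)] → w = 0.00
R2: (¬small=1−0.61=0.39 OR ¬moderate=1−0.27=0.73) = 1.00; AND[max(0, a+b−1)] with warm=0.65 → w = 0.65
R3: small=0.61, hot=0.12; OR[min(1, a+b)] → w = 0.73
R4: small=0.61, warm=0.65; AND[max(0, a+b−1)] → w = 0.26
Rules with consequent 'weak': {R3, R4} → strengths 0.73, 0.26
Aggregate via t-conorm [min(1, a+b)]: 0.99

0.99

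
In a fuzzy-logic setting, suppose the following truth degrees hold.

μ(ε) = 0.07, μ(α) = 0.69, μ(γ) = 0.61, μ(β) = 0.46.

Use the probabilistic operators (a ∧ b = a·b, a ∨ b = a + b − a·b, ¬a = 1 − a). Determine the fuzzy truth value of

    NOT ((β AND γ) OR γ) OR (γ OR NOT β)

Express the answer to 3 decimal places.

β AND γ = a·b on (0.4600, 0.6100) = 0.2806
(β AND γ) OR γ = a + b − a·b on (0.2806, 0.6100) = 0.7194
NOT ((β AND γ) OR γ) = 1 − 0.7194 = 0.2806
NOT β = 1 − 0.4600 = 0.5400
γ OR NOT β = a + b − a·b on (0.6100, 0.5400) = 0.8206
NOT ((β AND γ) OR γ) OR (γ OR NOT β) = a + b − a·b on (0.2806, 0.8206) = 0.8709

0.871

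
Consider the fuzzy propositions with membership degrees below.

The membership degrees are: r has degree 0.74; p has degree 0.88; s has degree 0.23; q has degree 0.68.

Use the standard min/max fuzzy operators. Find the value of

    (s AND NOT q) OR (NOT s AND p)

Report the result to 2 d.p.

0.77

NOT q = 1 − 0.68 = 0.32
s AND NOT q = min(a, b) on (0.23, 0.32) = 0.23
NOT s = 1 − 0.23 = 0.77
NOT s AND p = min(a, b) on (0.77, 0.88) = 0.77
(s AND NOT q) OR (NOT s AND p) = max(a, b) on (0.23, 0.77) = 0.77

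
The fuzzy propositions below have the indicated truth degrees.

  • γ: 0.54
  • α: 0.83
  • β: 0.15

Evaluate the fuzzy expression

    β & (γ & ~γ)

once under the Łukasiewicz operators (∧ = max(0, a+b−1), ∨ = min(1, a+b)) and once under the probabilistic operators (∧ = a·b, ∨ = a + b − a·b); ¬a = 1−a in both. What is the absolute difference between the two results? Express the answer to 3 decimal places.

Under Łukasiewicz:
  ~γ = 1 − 0.54 = 0.46
  γ & ~γ = max(0, a+b−1) on (0.54, 0.46) = 0.00
  β & (γ & ~γ) = max(0, a+b−1) on (0.15, 0.00) = 0.00
  → value = 0.0000
Under probabilistic:
  ~γ = 1 − 0.5400 = 0.4600
  γ & ~γ = a·b on (0.5400, 0.4600) = 0.2484
  β & (γ & ~γ) = a·b on (0.1500, 0.2484) = 0.0373
  → value = 0.0373
|0.0000 − 0.0373| = 0.037

0.037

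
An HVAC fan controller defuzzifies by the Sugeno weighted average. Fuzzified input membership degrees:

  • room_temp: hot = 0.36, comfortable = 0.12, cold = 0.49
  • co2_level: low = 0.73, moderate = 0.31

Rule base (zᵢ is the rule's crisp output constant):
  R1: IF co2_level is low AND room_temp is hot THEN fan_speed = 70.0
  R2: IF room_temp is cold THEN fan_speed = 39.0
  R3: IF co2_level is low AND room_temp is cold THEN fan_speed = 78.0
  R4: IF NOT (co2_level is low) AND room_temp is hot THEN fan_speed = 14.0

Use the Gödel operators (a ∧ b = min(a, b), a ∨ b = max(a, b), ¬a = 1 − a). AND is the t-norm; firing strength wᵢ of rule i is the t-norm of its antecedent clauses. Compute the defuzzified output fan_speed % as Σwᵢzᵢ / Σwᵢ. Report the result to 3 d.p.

R1 (z=70.0): low=0.73, hot=0.36; AND[min(a, b)] → w = 0.36
R2 (z=39.0): cold=0.49 → w = 0.49
R3 (z=78.0): low=0.73, cold=0.49; AND[min(a, b)] → w = 0.49
R4 (z=14.0): ¬low=1−0.73=0.27, hot=0.36; AND[min(a, b)] → w = 0.27
Weighted average = (0.36·70.0 + 0.49·39.0 + 0.49·78.0 + 0.27·14.0) / (0.36 + 0.49 + 0.49 + 0.27)
  = 86.3100 / 1.6100 = 53.609

53.609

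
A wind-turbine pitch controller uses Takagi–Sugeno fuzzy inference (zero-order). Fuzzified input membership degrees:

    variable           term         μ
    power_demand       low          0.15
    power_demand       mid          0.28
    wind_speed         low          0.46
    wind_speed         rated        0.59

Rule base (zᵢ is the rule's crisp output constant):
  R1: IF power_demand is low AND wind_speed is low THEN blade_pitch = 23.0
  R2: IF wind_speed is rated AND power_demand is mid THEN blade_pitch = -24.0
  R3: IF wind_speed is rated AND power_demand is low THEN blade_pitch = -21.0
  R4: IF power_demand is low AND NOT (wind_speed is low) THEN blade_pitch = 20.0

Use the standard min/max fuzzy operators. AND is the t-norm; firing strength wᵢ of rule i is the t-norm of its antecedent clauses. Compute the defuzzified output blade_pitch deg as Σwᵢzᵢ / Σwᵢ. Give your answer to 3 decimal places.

-4.685

R1 (z=23.0): low=0.15, low=0.46; AND[min(a, b)] → w = 0.15
R2 (z=-24.0): rated=0.59, mid=0.28; AND[min(a, b)] → w = 0.28
R3 (z=-21.0): rated=0.59, low=0.15; AND[min(a, b)] → w = 0.15
R4 (z=20.0): low=0.15, ¬low=1−0.46=0.54; AND[min(a, b)] → w = 0.15
Weighted average = (0.15·23.0 + 0.28·-24.0 + 0.15·-21.0 + 0.15·20.0) / (0.15 + 0.28 + 0.15 + 0.15)
  = -3.4200 / 0.7300 = -4.685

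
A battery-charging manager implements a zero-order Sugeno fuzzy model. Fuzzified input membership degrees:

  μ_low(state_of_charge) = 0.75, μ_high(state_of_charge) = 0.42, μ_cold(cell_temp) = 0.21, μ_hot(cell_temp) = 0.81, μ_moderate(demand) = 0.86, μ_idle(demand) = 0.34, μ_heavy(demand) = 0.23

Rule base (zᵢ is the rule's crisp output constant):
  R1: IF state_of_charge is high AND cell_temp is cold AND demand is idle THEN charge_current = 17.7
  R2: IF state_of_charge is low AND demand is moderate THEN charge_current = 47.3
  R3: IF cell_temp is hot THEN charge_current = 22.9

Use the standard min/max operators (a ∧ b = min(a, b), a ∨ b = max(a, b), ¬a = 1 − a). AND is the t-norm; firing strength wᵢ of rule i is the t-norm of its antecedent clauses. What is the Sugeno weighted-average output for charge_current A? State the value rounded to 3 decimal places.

R1 (z=17.7): high=0.42, cold=0.21, idle=0.34; AND[min(a, b)] → w = 0.21
R2 (z=47.3): low=0.75, moderate=0.86; AND[min(a, b)] → w = 0.75
R3 (z=22.9): hot=0.81 → w = 0.81
Weighted average = (0.21·17.7 + 0.75·47.3 + 0.81·22.9) / (0.21 + 0.75 + 0.81)
  = 57.7410 / 1.7700 = 32.622

32.622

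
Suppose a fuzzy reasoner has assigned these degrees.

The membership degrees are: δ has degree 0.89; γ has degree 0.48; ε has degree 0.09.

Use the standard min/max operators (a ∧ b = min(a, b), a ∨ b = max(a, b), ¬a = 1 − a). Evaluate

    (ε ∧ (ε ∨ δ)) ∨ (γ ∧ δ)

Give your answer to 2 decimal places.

0.48

ε ∨ δ = max(a, b) on (0.09, 0.89) = 0.89
ε ∧ (ε ∨ δ) = min(a, b) on (0.09, 0.89) = 0.09
γ ∧ δ = min(a, b) on (0.48, 0.89) = 0.48
(ε ∧ (ε ∨ δ)) ∨ (γ ∧ δ) = max(a, b) on (0.09, 0.48) = 0.48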